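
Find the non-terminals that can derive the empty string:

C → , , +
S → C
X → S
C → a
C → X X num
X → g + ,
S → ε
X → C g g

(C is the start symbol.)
A non-terminal is nullable if it can derive ε (the empty string): either it has an ε-production, or it has a production whose right-hand side consists entirely of nullable non-terminals.

ε-productions: S → ε
So S is immediately nullable.
X → S: every symbol on the right is nullable, so X is nullable too.
No further non-terminal can be added: every production for the remaining non-terminals contains a terminal or a non-nullable non-terminal.
Nullable = { 'S', 'X' }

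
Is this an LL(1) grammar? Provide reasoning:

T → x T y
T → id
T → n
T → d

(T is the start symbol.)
Yes, the grammar is LL(1).

For T:
  PREDICT(T → x T y) = { 'x' }
  PREDICT(T → id) = { 'id' }
  PREDICT(T → n) = { 'n' }
  PREDICT(T → d) = { 'd' }

All predict sets are disjoint. The grammar IS LL(1).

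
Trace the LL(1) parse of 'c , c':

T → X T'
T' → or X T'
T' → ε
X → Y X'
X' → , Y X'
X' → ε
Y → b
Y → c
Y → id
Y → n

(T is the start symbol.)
Stack is shown with the top on the left.

Stack        Input    Action
----------------------------
T $          c , c $  output T → X T'
X T' $       c , c $  output X → Y X'
Y X' T' $    c , c $  output Y → c
c X' T' $    c , c $  match 'c'
X' T' $      , c $    output X' → , Y X'
, Y X' T' $  , c $    match ','
Y X' T' $    c $      output Y → c
c X' T' $    c $      match 'c'
X' T' $      $        output X' → ε
T' $         $        output T' → ε
$            $        accept

The string is accepted.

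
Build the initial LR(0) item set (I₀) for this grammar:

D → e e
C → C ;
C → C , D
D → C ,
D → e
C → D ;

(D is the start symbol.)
{ [C → . C , D], [C → . C ;], [C → . D ;], [D → . C ,], [D → . e e], [D → . e], [D' → . D] }

First, augment the grammar with D' → D
I₀ = CLOSURE({ [D' → . D] }):
  [D' → . D] has the dot before D: add [D → . e e], [D → . C ,], [D → . e]
  [D → . C ,] has the dot before C: add [C → . C ;], [C → . C , D], [C → . D ;]
No further items can be added.

I₀ = { [C → . C , D], [C → . C ;], [C → . D ;], [D → . C ,], [D → . e e], [D → . e], [D' → . D] }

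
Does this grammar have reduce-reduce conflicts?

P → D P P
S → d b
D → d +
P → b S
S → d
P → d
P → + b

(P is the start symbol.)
No reduce-reduce conflicts

Augment with P' → P and build the canonical LR(0) collection (I0 = CLOSURE({[P' → . P]}), then GOTO on every symbol after a dot until no new states appear). It has 13 states:
  I0: { [D → . d +], [P → . + b], [P → . D P P], [P → . b S], [P → . d], [P' → . P] }  — shift
  I1: { [P → + . b] }  — shift
  I2: { [D → . d +], [P → . + b], [P → . D P P], [P → . b S], [P → . d], [P → D . P P] }  — shift
  I3: { [P' → P .] }  — accept
  I4: { [P → b . S], [S → . d b], [S → . d] }  — shift
  I5: { [D → d . +], [P → d .] }  — shift, reduce
  I6: { [D → d + .] }  — reduce
  I7: { [P → b S .] }  — reduce
  I8: { [S → d . b], [S → d .] }  — shift, reduce
  I9: { [S → d b .] }  — reduce
  I10: { [D → . d +], [P → . + b], [P → . D P P], [P → . b S], [P → . d], [P → D P . P] }  — shift
  I11: { [P → D P P .] }  — reduce
  I12: { [P → + b .] }  — reduce

No state contains more than one complete item.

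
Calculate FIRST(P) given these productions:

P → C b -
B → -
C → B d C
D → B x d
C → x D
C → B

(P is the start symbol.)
FIRST sets of the other non-terminals involved (by the same procedure, iterated to a fixed point):
  FIRST(C) = { '-', 'x' }

From P → C b -:
  - C is a non-terminal: add FIRST(C) \ {ε} = { '-', 'x' }
    C is not nullable, so stop

Collecting: FIRST(P) = { '-', 'x' }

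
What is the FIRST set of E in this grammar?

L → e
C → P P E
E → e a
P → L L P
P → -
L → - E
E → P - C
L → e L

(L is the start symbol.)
To compute FIRST(E), examine every production with E on the left-hand side, reading each right-hand side left to right until a non-nullable symbol is reached.

FIRST sets of the other non-terminals involved (by the same procedure, iterated to a fixed point):
  FIRST(P) = { '-', 'e' }

From E → e a:
  - e is a terminal: add 'e' and stop
From E → P - C:
  - P is a non-terminal: add FIRST(P) \ {ε} = { '-', 'e' }
    P is not nullable, so stop

Collecting: FIRST(E) = { '-', 'e' }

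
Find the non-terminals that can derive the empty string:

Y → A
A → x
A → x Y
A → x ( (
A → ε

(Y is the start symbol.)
A non-terminal is nullable if it can derive ε (the empty string): either it has an ε-production, or it has a production whose right-hand side consists entirely of nullable non-terminals.

ε-productions: A → ε
So A is immediately nullable.
Y → A: every symbol on the right is nullable, so Y is nullable too.
Every non-terminal is now nullable.
Nullable = { 'A', 'Y' }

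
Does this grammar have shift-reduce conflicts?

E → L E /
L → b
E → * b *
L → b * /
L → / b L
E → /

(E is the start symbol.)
Yes — I2: [E → / .] vs [L → / . b L]; I5: [L → b .] vs [L → b . * /]

Augment with E' → E and build the canonical LR(0) collection (I0 = CLOSURE({[E' → . E]}), then GOTO on every symbol after a dot until no new states appear). It has 15 states:
  I0: { [E → . * b *], [E → . /], [E → . L E /], [E' → . E], [L → . / b L], [L → . b * /], [L → . b] }  — shift
  I1: { [E → * . b *] }  — shift
  I2: { [E → / .], [L → / . b L] }  — shift, reduce
  I3: { [E' → E .] }  — accept
  I4: { [E → . * b *], [E → . /], [E → . L E /], [E → L . E /], [L → . / b L], [L → . b * /], [L → . b] }  — shift
  I5: { [L → b . * /], [L → b .] }  — shift, reduce
  I6: { [L → b * . /] }  — shift
  I7: { [L → b * / .] }  — reduce
  I8: { [E → L E . /] }  — shift
  I9: { [E → L E / .] }  — reduce
  I10: { [L → . / b L], [L → . b * /], [L → . b], [L → / b . L] }  — shift
  I11: { [L → / . b L] }  — shift
  I12: { [L → / b L .] }  — reduce
  I13: { [E → * b . *] }  — shift
  I14: { [E → * b * .] }  — reduce

I2 contains reduce item [E → / .] and shift item [L → / . b L] — shift-reduce conflict.
I5 contains reduce item [L → b .] and shift item [L → b . * /] — shift-reduce conflict.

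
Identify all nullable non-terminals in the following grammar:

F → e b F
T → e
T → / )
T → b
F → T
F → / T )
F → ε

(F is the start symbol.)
A non-terminal is nullable if it can derive ε (the empty string): either it has an ε-production, or it has a production whose right-hand side consists entirely of nullable non-terminals.

ε-productions: F → ε
So F is immediately nullable.
No further non-terminal can be added: every production for the remaining non-terminals contains a terminal or a non-nullable non-terminal.
Nullable = { 'F' }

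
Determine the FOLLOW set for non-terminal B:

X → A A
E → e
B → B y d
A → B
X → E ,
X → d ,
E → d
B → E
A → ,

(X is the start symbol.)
{ $, ',', 'd', 'e', 'y' }

To compute FOLLOW(B), find every occurrence of B on a right-hand side N → α B β: add FIRST(β) \ {ε}, and if β is empty or nullable also add FOLLOW(N). Iterate to a fixed point.

In B → B y d: B is followed by y d, add FIRST(y d) \ {ε} = { 'y' }
In A → B: B is at the end, add FOLLOW(A)

The FOLLOW sets referred to above (computed the same way, to a fixed point):
  FOLLOW(A) = { $, ',', 'd', 'e' }

Taking the union: FOLLOW(B) = { $, ',', 'd', 'e', 'y' }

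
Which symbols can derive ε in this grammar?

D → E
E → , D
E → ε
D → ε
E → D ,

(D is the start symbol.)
A non-terminal is nullable if it can derive ε (the empty string): either it has an ε-production, or it has a production whose right-hand side consists entirely of nullable non-terminals.

ε-productions: E → ε, D → ε
So E, D are immediately nullable.
Every non-terminal is now nullable.
Nullable = { 'D', 'E' }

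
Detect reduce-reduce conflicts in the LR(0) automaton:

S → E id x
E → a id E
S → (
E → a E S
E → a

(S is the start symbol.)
A reduce-reduce conflict occurs when an LR(0) state has two complete items [A → α .] and [B → β .] — both call for a reduction, and with no lookahead the parser cannot choose between them.

Augment with S' → S and build the canonical LR(0) collection (I0 = CLOSURE({[S' → . S]}), then GOTO on every symbol after a dot until no new states appear). It has 11 states:
  I0: { [E → . a E S], [E → . a id E], [E → . a], [S → . (], [S → . E id x], [S' → . S] }  — shift
  I1: { [S → ( .] }  — reduce
  I2: { [S → E . id x] }  — shift
  I3: { [S' → S .] }  — accept
  I4: { [E → . a E S], [E → . a id E], [E → . a], [E → a . E S], [E → a . id E], [E → a .] }  — shift, reduce
  I5: { [E → . a E S], [E → . a id E], [E → . a], [E → a E . S], [S → . (], [S → . E id x] }  — shift
  I6: { [E → . a E S], [E → . a id E], [E → . a], [E → a id . E] }  — shift
  I7: { [E → a id E .] }  — reduce
  I8: { [E → a E S .] }  — reduce
  I9: { [S → E id . x] }  — shift
  I10: { [S → E id x .] }  — reduce

No state contains more than one complete item.

Answer: No reduce-reduce conflicts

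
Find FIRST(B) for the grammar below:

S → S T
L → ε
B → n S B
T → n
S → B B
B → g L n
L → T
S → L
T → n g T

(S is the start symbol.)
{ 'g', 'n' }

To compute FIRST(B), examine every production with B on the left-hand side, reading each right-hand side left to right until a non-nullable symbol is reached.

From B → n S B:
  - n is a terminal: add 'n' and stop
From B → g L n:
  - g is a terminal: add 'g' and stop

Collecting: FIRST(B) = { 'g', 'n' }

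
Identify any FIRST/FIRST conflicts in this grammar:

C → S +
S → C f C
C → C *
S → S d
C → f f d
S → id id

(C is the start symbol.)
Yes. C → S '+' / C → C '*' on { 'f', 'id' }; C → S '+' / C → f f d on { 'f' }; C → C '*' / C → f f d on { 'f' }; S → C f C / S → S d on { 'f', 'id' }; S → C f C / S → id id on { 'id' }; S → S d / S → id id on { 'id' }

A FIRST/FIRST conflict occurs when two productions N → α and N → β for the same non-terminal have FIRST(α) ∩ FIRST(β) ≠ ∅ (with ε ∈ FIRST of a nullable right-hand side, so two nullable alternatives also conflict).

FIRST sets of the non-terminals at (or reachable through a nullable prefix from) the front of some alternative:
  FIRST(S) = { 'f', 'id' }
  FIRST(C) = { 'f', 'id' }

Productions for C:
  C → S +: FIRST = { 'f', 'id' }
  C → C *: FIRST = { 'f', 'id' }
  C → f f d: FIRST = { 'f' }
Productions for S:
  S → C f C: FIRST = { 'f', 'id' }
  S → S d: FIRST = { 'f', 'id' }
  S → id id: FIRST = { 'id' }

Conflict for C: C → S + and C → C *
  Overlap: { 'f', 'id' }
Conflict for C: C → S + and C → f f d
  Overlap: { 'f' }
Conflict for C: C → C * and C → f f d
  Overlap: { 'f' }
Conflict for S: S → C f C and S → S d
  Overlap: { 'f', 'id' }
Conflict for S: S → C f C and S → id id
  Overlap: { 'id' }
Conflict for S: S → S d and S → id id
  Overlap: { 'id' }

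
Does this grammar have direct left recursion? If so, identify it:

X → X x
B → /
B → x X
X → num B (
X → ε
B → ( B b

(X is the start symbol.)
X → X x: LEFT RECURSIVE (starts with X)
B → /: starts with '/'
B → x X: starts with x
X → num B (: starts with num
X → ε: starts with ε
B → ( B b: starts with '('

The grammar has direct left recursion on: X.

Answer: Yes, X is left-recursive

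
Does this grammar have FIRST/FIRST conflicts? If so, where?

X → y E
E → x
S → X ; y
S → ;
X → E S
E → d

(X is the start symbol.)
No FIRST/FIRST conflicts.

A FIRST/FIRST conflict occurs when two productions N → α and N → β for the same non-terminal have FIRST(α) ∩ FIRST(β) ≠ ∅ (with ε ∈ FIRST of a nullable right-hand side, so two nullable alternatives also conflict).

FIRST sets of the non-terminals at (or reachable through a nullable prefix from) the front of some alternative:
  FIRST(E) = { 'd', 'x' }
  FIRST(X) = { 'd', 'x', 'y' }

Productions for X:
  X → y E: FIRST = { 'y' }
  X → E S: FIRST = { 'd', 'x' }
Productions for E:
  E → x: FIRST = { 'x' }
  E → d: FIRST = { 'd' }
Productions for S:
  S → X ; y: FIRST = { 'd', 'x', 'y' }
  S → ;: FIRST = { ';' }

All alternatives of each non-terminal have pairwise disjoint FIRST sets.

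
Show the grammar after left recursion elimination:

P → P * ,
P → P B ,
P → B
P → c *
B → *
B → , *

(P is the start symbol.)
P → B P'
P → c * P'
P' → * , P'
P' → B , P'
P' → ε
B → *
B → , *

P is directly left-recursive. The standard transformation for
  A → A α₁ | ... | A α_m | β₁ | ... | β_n
is
  A  → β₁ A' | ... | β_n A'
  A' → α₁ A' | ... | α_m A' | ε

P → B becomes P → B P'
P → c * becomes P → c * P'
P → P * , becomes P' → * , P'
P → P B , becomes P' → B , P'
Add P' → ε

Productions for other non-terminals are unchanged:
  B → *
  B → , *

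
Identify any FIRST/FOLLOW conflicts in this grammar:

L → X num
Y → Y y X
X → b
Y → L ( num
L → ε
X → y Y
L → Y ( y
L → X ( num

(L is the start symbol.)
Yes. L → Y '(' y with FOLLOW(L) on { '(' }

A FIRST/FOLLOW conflict occurs when a non-terminal N has a nullable alternative N → β (β ⇒* ε) and another alternative N → α with FIRST(α) ∩ FOLLOW(N) ≠ ∅: on such a lookahead the parser cannot decide between expanding α and letting N vanish via β.

Nullable non-terminals: L.
FIRST sets used below: FIRST(X) = { 'b', 'y' }, FIRST(Y) = { '(', 'b', 'y' }

L: nullable alternative(s) L → ε; FOLLOW(L) = { $, '(' }
  L → X num: FIRST \ {ε} = { 'b', 'y' } — disjoint from FOLLOW(L)
  L → ε: FIRST \ {ε} = { } — this is the only nullable alternative, skip
  L → Y ( y: FIRST \ {ε} = { '(', 'b', 'y' } — overlaps FOLLOW(L) on { '(' }: CONFLICT
  L → X ( num: FIRST \ {ε} = { 'b', 'y' } — disjoint from FOLLOW(L)

X, Y have no nullable alternative, so no FIRST/FOLLOW check is needed there.

So the grammar has 1 FIRST/FOLLOW conflict (marked CONFLICT above).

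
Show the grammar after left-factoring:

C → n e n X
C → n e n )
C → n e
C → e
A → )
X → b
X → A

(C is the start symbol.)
C → n e C'
C' → n C''
C'' → X
C'' → )
C' → ε
C → e
A → )
X → b
X → A

Left-factoring transforms A → αβ₁ | αβ₂ into A → αA' and A' → β₁ | β₂
(α is the longest common prefix among the alternatives). Repeat until
no nonterminal has two alternatives with a common prefix.

Round 1: C has alternatives sharing prefix 'n e'. Introduce C': C → n e C'
  Add: C' → n X
  Add: C' → n )
  Add: C' → ε

Round 2: C' has alternatives sharing prefix 'n'. Introduce C'': C' → n C''
  Add: C'' → X
  Add: C'' → )

No remaining common prefixes — done.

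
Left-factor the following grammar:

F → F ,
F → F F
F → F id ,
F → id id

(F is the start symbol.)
Left-factoring transforms A → αβ₁ | αβ₂ into A → αA' and A' → β₁ | β₂
(α is the longest common prefix among the alternatives). Repeat until
no nonterminal has two alternatives with a common prefix.

Round 1: F has alternatives sharing prefix 'F'. Introduce F': F → F F'
  Add: F' → ,
  Add: F' → F
  Add: F' → id ,

No remaining common prefixes — done.

Resulting grammar:
F → F F'
F' → ,
F' → F
F' → id ,
F → id id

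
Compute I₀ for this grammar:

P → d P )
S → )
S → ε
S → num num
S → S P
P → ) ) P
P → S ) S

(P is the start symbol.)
{ [P → . ) ) P], [P → . S ) S], [P → . d P )], [P' → . P], [S → . )], [S → . S P], [S → . num num], [S → .] }

First, augment the grammar with P' → P
I₀ = CLOSURE({ [P' → . P] }):
  [P' → . P] has the dot before P: add [P → . d P )], [P → . ) ) P], [P → . S ) S]
  [P → . S ) S] has the dot before S: add [S → . )], [S → .], [S → . num num], [S → . S P]
No further items can be added.

I₀ = { [P → . ) ) P], [P → . S ) S], [P → . d P )], [P' → . P], [S → . )], [S → . S P], [S → . num num], [S → .] }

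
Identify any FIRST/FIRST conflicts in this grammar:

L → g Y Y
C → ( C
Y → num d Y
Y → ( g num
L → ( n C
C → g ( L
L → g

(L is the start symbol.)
Yes. L → g Y Y / L → g on { 'g' }

Productions for L:
  L → g Y Y: FIRST = { 'g' }
  L → ( n C: FIRST = { '(' }
  L → g: FIRST = { 'g' }
Productions for C:
  C → ( C: FIRST = { '(' }
  C → g ( L: FIRST = { 'g' }
Productions for Y:
  Y → num d Y: FIRST = { 'num' }
  Y → ( g num: FIRST = { '(' }

Conflict for L: L → g Y Y and L → g
  Overlap: { 'g' }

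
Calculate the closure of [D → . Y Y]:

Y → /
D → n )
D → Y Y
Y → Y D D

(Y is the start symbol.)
To compute CLOSURE, for each item [A → α.Bβ] where B is a non-terminal, add [B → .γ] for all productions B → γ; repeat for the newly added items until nothing changes.

Start with: [D → . Y Y]
  [D → . Y Y] has the dot before Y: add [Y → . /], [Y → . Y D D]
No further items can be added.

CLOSURE = { [D → . Y Y], [Y → . /], [Y → . Y D D] }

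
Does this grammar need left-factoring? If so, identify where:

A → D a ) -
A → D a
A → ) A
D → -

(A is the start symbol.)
Left-factoring is needed when two productions for the same non-terminal
share a common prefix on the right-hand side.

Productions for A:
  A → D a ) -
  A → D a
  A → ) A

Found common prefix 'D a' in productions for A

Answer: Yes, A has productions with common prefix 'D a'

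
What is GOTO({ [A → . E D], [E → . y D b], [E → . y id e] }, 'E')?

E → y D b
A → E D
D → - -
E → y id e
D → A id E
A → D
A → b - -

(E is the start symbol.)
{ [A → . D], [A → . E D], [A → . b - -], [A → E . D], [D → . - -], [D → . A id E], [E → . y D b], [E → . y id e] }

GOTO(I, 'E') = CLOSURE({ [A → αX.β] : [A → α.Xβ] ∈ I, X = 'E' })

Items with dot before 'E', with the dot advanced:
  [A → . E D] → [A → E . D]
Closure of the advanced items:
  [A → E . D] has the dot before D: add [D → . - -], [D → . A id E]
  [D → . A id E] has the dot before A: add [A → . E D], [A → . D], [A → . b - -]
  [A → . E D] has the dot before E: add [E → . y D b], [E → . y id e]

GOTO = { [A → . D], [A → . E D], [A → . b - -], [A → E . D], [D → . - -], [D → . A id E], [E → . y D b], [E → . y id e] }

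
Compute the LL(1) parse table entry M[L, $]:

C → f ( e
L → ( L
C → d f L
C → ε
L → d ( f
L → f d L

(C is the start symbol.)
Empty (error entry)

To find M[L, $], we find productions for L where $ is in the predict set (PREDICT(N → α) = (FIRST(α) \ {ε}) ∪ (FOLLOW(N) if α ⇒* ε)).

L → ( L: PREDICT = { '(' }
L → d ( f: PREDICT = { 'd' }
L → f d L: PREDICT = { 'f' }

M[L, $] is empty (no production applies)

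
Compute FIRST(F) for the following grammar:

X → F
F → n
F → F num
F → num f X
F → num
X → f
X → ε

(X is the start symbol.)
{ 'n', 'num' }

From F → n:
  - n is a terminal: add 'n' and stop
From F → F num:
  - F is the symbol being defined: contributes nothing new
    F is not nullable, so stop
From F → num f X:
  - num is a terminal: add 'num' and stop
From F → num:
  - num is a terminal: add 'num' and stop

Collecting: FIRST(F) = { 'n', 'num' }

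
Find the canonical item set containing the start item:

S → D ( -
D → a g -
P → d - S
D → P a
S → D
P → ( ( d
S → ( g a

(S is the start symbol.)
First, augment the grammar with S' → S
I₀ = CLOSURE({ [S' → . S] }):
  [S' → . S] has the dot before S: add [S → . D ( -], [S → . D], [S → . ( g a]
  [S → . D ( -] has the dot before D: add [D → . a g -], [D → . P a]
  [D → . P a] has the dot before P: add [P → . d - S], [P → . ( ( d]
No further items can be added.

I₀ = { [D → . P a], [D → . a g -], [P → . ( ( d], [P → . d - S], [S → . ( g a], [S → . D ( -], [S → . D], [S' → . S] }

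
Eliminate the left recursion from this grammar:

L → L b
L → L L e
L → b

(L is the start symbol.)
L → b L'
L' → b L'
L' → L e L'
L' → ε

L is directly left-recursive. The standard transformation for
  A → A α₁ | ... | A α_m | β₁ | ... | β_n
is
  A  → β₁ A' | ... | β_n A'
  A' → α₁ A' | ... | α_m A' | ε

L → b becomes L → b L'
L → L b becomes L' → b L'
L → L L e becomes L' → L e L'
Add L' → ε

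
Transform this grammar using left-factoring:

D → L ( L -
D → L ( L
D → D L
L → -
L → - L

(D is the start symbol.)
D → L ( L D'
D' → -
D' → ε
D → D L
L → - L'
L' → ε
L' → L

Left-factoring transforms A → αβ₁ | αβ₂ into A → αA' and A' → β₁ | β₂
(α is the longest common prefix among the alternatives). Repeat until
no nonterminal has two alternatives with a common prefix.

Round 1: D has alternatives sharing prefix 'L ( L'. Introduce D': D → L ( L D'
  Add: D' → -
  Add: D' → ε

Round 2: L has alternatives sharing prefix '-'. Introduce L': L → - L'
  Add: L' → ε
  Add: L' → L

No remaining common prefixes — done.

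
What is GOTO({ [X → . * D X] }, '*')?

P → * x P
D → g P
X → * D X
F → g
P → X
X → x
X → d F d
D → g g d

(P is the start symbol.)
GOTO(I, '*') = CLOSURE({ [A → αX.β] : [A → α.Xβ] ∈ I, X = '*' })

Items with dot before '*', with the dot advanced:
  [X → . * D X] → [X → * . D X]
Closure of the advanced items:
  [X → * . D X] has the dot before D: add [D → . g P], [D → . g g d]

GOTO = { [D → . g P], [D → . g g d], [X → * . D X] }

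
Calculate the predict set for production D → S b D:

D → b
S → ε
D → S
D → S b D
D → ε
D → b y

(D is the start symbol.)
{ 'b' }

PREDICT(D → S b D) = (FIRST(RHS) \ {ε}) ∪ (FOLLOW(D) if ε ∈ FIRST(RHS), i.e. RHS ⇒* ε)
FIRST(S) = { ε }
FIRST(S b D) = { 'b' }
ε ∉ FIRST(S b D), so FOLLOW(D) is not added.
PREDICT(D → S b D) = { 'b' }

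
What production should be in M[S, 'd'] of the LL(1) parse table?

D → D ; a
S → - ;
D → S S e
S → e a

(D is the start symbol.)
Empty (error entry)

To find M[S, 'd'], we find productions for S where 'd' is in the predict set (PREDICT(N → α) = (FIRST(α) \ {ε}) ∪ (FOLLOW(N) if α ⇒* ε)).

S → - ;: PREDICT = { '-' }
S → e a: PREDICT = { 'e' }

M[S, 'd'] is empty (no production applies)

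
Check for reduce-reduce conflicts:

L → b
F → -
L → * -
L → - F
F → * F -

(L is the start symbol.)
No reduce-reduce conflicts

A reduce-reduce conflict occurs when an LR(0) state has two complete items [A → α .] and [B → β .] — both call for a reduction, and with no lookahead the parser cannot choose between them.

Augment with L' → L and build the canonical LR(0) collection (I0 = CLOSURE({[L' → . L]}), then GOTO on every symbol after a dot until no new states appear). It has 11 states:
  I0: { [L → . * -], [L → . - F], [L → . b], [L' → . L] }  — shift
  I1: { [L → * . -] }  — shift
  I2: { [F → . * F -], [F → . -], [L → - . F] }  — shift
  I3: { [L' → L .] }  — accept
  I4: { [L → b .] }  — reduce
  I5: { [F → * . F -], [F → . * F -], [F → . -] }  — shift
  I6: { [F → - .] }  — reduce
  I7: { [L → - F .] }  — reduce
  I8: { [F → * F . -] }  — shift
  I9: { [F → * F - .] }  — reduce
  I10: { [L → * - .] }  — reduce

No state contains more than one complete item.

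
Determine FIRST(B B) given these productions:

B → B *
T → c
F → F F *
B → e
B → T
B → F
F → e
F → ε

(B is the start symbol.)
FIRST sets of the non-terminals involved (from the grammar, by fixed-point iteration):
  FIRST(B) = { '*', 'c', 'e', ε }

To compute FIRST(B B), process the symbols left to right:
Symbol B is a non-terminal. Add FIRST(B) \ {ε} = { '*', 'c', 'e' }
B is nullable (ε ∈ FIRST(B)), continue to the next symbol.
Symbol B is a non-terminal. Add FIRST(B) \ {ε} = { '*', 'c', 'e' }
B is nullable (ε ∈ FIRST(B)), continue to the next symbol.
All symbols are nullable, so ε is in the result.
FIRST(B B) = { '*', 'c', 'e', ε }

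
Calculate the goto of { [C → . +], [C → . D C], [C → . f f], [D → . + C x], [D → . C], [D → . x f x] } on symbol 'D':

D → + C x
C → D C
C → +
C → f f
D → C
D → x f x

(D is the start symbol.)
GOTO(I, 'D') = CLOSURE({ [A → αX.β] : [A → α.Xβ] ∈ I, X = 'D' })

Items with dot before 'D', with the dot advanced:
  [C → . D C] → [C → D . C]
Closure of the advanced items:
  [C → D . C] has the dot before C: add [C → . D C], [C → . +], [C → . f f]
  [C → . D C] has the dot before D: add [D → . + C x], [D → . C], [D → . x f x]

GOTO = { [C → . +], [C → . D C], [C → . f f], [C → D . C], [D → . + C x], [D → . C], [D → . x f x] }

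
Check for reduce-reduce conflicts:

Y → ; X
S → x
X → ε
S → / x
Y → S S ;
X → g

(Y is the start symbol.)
A reduce-reduce conflict occurs when an LR(0) state has two complete items [A → α .] and [B → β .] — both call for a reduction, and with no lookahead the parser cannot choose between them.

Augment with Y' → Y and build the canonical LR(0) collection (I0 = CLOSURE({[Y' → . Y]}), then GOTO on every symbol after a dot until no new states appear). It has 11 states:
  I0: { [S → . / x], [S → . x], [Y → . ; X], [Y → . S S ;], [Y' → . Y] }  — shift
  I1: { [S → / . x] }  — shift
  I2: { [X → . g], [X → .], [Y → ; . X] }  — shift, reduce
  I3: { [S → . / x], [S → . x], [Y → S . S ;] }  — shift
  I4: { [Y' → Y .] }  — accept
  I5: { [S → x .] }  — reduce
  I6: { [Y → S S . ;] }  — shift
  I7: { [Y → S S ; .] }  — reduce
  I8: { [Y → ; X .] }  — reduce
  I9: { [X → g .] }  — reduce
  I10: { [S → / x .] }  — reduce

No state contains more than one complete item.

Answer: No reduce-reduce conflicts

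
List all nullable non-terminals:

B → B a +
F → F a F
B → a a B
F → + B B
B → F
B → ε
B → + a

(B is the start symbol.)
{ 'B' }

A non-terminal is nullable if it can derive ε (the empty string): either it has an ε-production, or it has a production whose right-hand side consists entirely of nullable non-terminals.

ε-productions: B → ε
So B is immediately nullable.
No further non-terminal can be added: every production for the remaining non-terminals contains a terminal or a non-nullable non-terminal.
Nullable = { 'B' }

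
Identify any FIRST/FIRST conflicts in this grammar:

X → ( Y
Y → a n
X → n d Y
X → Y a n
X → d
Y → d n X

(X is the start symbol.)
A FIRST/FIRST conflict occurs when two productions N → α and N → β for the same non-terminal have FIRST(α) ∩ FIRST(β) ≠ ∅ (with ε ∈ FIRST of a nullable right-hand side, so two nullable alternatives also conflict).

FIRST sets of the non-terminals at (or reachable through a nullable prefix from) the front of some alternative:
  FIRST(Y) = { 'a', 'd' }

Productions for X:
  X → ( Y: FIRST = { '(' }
  X → n d Y: FIRST = { 'n' }
  X → Y a n: FIRST = { 'a', 'd' }
  X → d: FIRST = { 'd' }
Productions for Y:
  Y → a n: FIRST = { 'a' }
  Y → d n X: FIRST = { 'd' }

Conflict for X: X → Y a n and X → d
  Overlap: { 'd' }

Answer: Yes. X → Y a n / X → d on { 'd' }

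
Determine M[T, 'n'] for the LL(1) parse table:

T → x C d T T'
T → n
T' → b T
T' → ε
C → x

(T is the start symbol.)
T → n

To find M[T, 'n'], we find productions for T where 'n' is in the predict set (PREDICT(N → α) = (FIRST(α) \ {ε}) ∪ (FOLLOW(N) if α ⇒* ε)).

T → x C d T T': PREDICT = { 'x' }
T → n: PREDICT = { 'n' }
  'n' is in predict set, so this production goes in M[T, 'n']

M[T, 'n'] = T → n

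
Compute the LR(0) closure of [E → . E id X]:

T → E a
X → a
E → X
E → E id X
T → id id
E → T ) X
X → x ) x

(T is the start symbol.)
To compute CLOSURE, for each item [A → α.Bβ] where B is a non-terminal, add [B → .γ] for all productions B → γ; repeat for the newly added items until nothing changes.

Start with: [E → . E id X]
  [E → . E id X] has the dot before E: add [E → . X], [E → . T ) X]
  [E → . X] has the dot before X: add [X → . a], [X → . x ) x]
  [E → . T ) X] has the dot before T: add [T → . E a], [T → . id id]
No further items can be added.

CLOSURE = { [E → . E id X], [E → . T ) X], [E → . X], [T → . E a], [T → . id id], [X → . a], [X → . x ) x] }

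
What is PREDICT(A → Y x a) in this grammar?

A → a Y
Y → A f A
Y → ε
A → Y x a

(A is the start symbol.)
PREDICT(A → Y x a) = (FIRST(RHS) \ {ε}) ∪ (FOLLOW(A) if ε ∈ FIRST(RHS), i.e. RHS ⇒* ε)
FIRST(Y) = { 'a', 'x', ε }
FIRST(Y x a) = { 'a', 'x' }
ε ∉ FIRST(Y x a), so FOLLOW(A) is not added.
PREDICT(A → Y x a) = { 'a', 'x' }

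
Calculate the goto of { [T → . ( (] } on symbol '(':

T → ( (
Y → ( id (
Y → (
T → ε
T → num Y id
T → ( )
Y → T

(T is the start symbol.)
{ [T → ( . (] }

GOTO(I, '(') = CLOSURE({ [A → αX.β] : [A → α.Xβ] ∈ I, X = '(' })

Items with dot before '(', with the dot advanced:
  [T → . ( (] → [T → ( . (]
Closure adds nothing (no advanced item has the dot before a non-terminal).

GOTO = { [T → ( . (] }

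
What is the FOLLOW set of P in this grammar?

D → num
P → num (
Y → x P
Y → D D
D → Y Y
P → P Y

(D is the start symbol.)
{ $, 'num', 'x' }

To compute FOLLOW(P), find every occurrence of P on a right-hand side N → α P β: add FIRST(β) \ {ε}, and if β is empty or nullable also add FOLLOW(N). Iterate to a fixed point.

In Y → x P: P is at the end, add FOLLOW(Y)
In P → P Y: P is followed by Y, add FIRST(Y) \ {ε} = { 'num', 'x' }

The FOLLOW sets referred to above (computed the same way, to a fixed point):
  FOLLOW(Y) = { $, 'num', 'x' }

Taking the union: FOLLOW(P) = { $, 'num', 'x' }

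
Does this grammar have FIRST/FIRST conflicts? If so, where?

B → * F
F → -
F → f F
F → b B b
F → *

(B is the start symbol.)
A FIRST/FIRST conflict occurs when two productions N → α and N → β for the same non-terminal have FIRST(α) ∩ FIRST(β) ≠ ∅ (with ε ∈ FIRST of a nullable right-hand side, so two nullable alternatives also conflict).

Productions for F:
  F → -: FIRST = { '-' }
  F → f F: FIRST = { 'f' }
  F → b B b: FIRST = { 'b' }
  F → *: FIRST = { '*' }
B has only one production, so no FIRST/FIRST conflict is possible there.

All alternatives of each non-terminal have pairwise disjoint FIRST sets.

Answer: No FIRST/FIRST conflicts.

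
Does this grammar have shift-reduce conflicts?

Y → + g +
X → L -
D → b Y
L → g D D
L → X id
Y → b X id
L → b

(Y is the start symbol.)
No shift-reduce conflicts

Augment with Y' → Y and build the canonical LR(0) collection (I0 = CLOSURE({[Y' → . Y]}), then GOTO on every symbol after a dot until no new states appear). It has 16 states:
  I0: { [Y → . + g +], [Y → . b X id], [Y' → . Y] }  — shift
  I1: { [Y → + . g +] }  — shift
  I2: { [Y' → Y .] }  — accept
  I3: { [L → . X id], [L → . b], [L → . g D D], [X → . L -], [Y → b . X id] }  — shift
  I4: { [X → L . -] }  — shift
  I5: { [L → X . id], [Y → b X . id] }  — shift
  I6: { [L → b .] }  — reduce
  I7: { [D → . b Y], [L → g . D D] }  — shift
  I8: { [D → . b Y], [L → g D . D] }  — shift
  I9: { [D → b . Y], [Y → . + g +], [Y → . b X id] }  — shift
  I10: { [D → b Y .] }  — reduce
  I11: { [L → g D D .] }  — reduce
  I12: { [L → X id .], [Y → b X id .] }  — 2 reduces
  I13: { [X → L - .] }  — reduce
  I14: { [Y → + g . +] }  — shift
  I15: { [Y → + g + .] }  — reduce

No state contains both a complete item and a shift item.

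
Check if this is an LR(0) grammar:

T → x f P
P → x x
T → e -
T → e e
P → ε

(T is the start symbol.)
No. Shift-reduce conflict between [P → .] and [P → . x x]

Augment with T' → T and build the canonical LR(0) collection (I0 = CLOSURE({[T' → . T]}), then GOTO on every symbol after a dot until no new states appear). It has 10 states:
  I0: { [T → . e -], [T → . e e], [T → . x f P], [T' → . T] }  — shift
  I1: { [T' → T .] }  — accept
  I2: { [T → e . -], [T → e . e] }  — shift
  I3: { [T → x . f P] }  — shift
  I4: { [P → . x x], [P → .], [T → x f . P] }  — shift, reduce
  I5: { [T → x f P .] }  — reduce
  I6: { [P → x . x] }  — shift
  I7: { [P → x x .] }  — reduce
  I8: { [T → e - .] }  — reduce
  I9: { [T → e e .] }  — reduce

Conflict in state I4:
  Shift-reduce conflict between [P → .] and [P → . x x]
So the grammar is NOT LR(0).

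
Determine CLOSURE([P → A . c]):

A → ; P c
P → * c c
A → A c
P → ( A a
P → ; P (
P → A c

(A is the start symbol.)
{ [P → A . c] }

Start with: [P → A . c]
The dot precedes the terminal c, so nothing is added.

CLOSURE = { [P → A . c] }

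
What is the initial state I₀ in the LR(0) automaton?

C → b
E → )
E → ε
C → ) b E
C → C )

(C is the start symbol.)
First, augment the grammar with C' → C
I₀ = CLOSURE({ [C' → . C] }):
  [C' → . C] has the dot before C: add [C → . b], [C → . ) b E], [C → . C )]
No further items can be added.

I₀ = { [C → . ) b E], [C → . C )], [C → . b], [C' → . C] }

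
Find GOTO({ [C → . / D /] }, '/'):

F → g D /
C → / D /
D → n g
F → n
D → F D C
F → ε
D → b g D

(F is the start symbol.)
{ [C → / . D /], [D → . F D C], [D → . b g D], [D → . n g], [F → . g D /], [F → . n], [F → .] }

GOTO(I, '/') = CLOSURE({ [A → αX.β] : [A → α.Xβ] ∈ I, X = '/' })

Items with dot before '/', with the dot advanced:
  [C → . / D /] → [C → / . D /]
Closure of the advanced items:
  [C → / . D /] has the dot before D: add [D → . n g], [D → . F D C], [D → . b g D]
  [D → . F D C] has the dot before F: add [F → . g D /], [F → . n], [F → .]

GOTO = { [C → / . D /], [D → . F D C], [D → . b g D], [D → . n g], [F → . g D /], [F → . n], [F → .] }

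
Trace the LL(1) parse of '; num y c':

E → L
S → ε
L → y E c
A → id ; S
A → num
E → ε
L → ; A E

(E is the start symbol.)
Stack is shown with the top on the left.

Stack    Input        Action
----------------------------
E $      ; num y c $  output E → L
L $      ; num y c $  output L → ; A E
; A E $  ; num y c $  match ';'
A E $    num y c $    output A → num
num E $  num y c $    match 'num'
E $      y c $        output E → L
L $      y c $        output L → y E c
y E c $  y c $        match 'y'
E c $    c $          output E → ε
c $      c $          match 'c'
$        $            accept

The string is accepted.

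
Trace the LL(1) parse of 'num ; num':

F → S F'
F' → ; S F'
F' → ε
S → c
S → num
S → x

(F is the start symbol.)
LL(1) parsing maintains a stack (initially the start symbol over $) and the input. At each step: if the stack top is a terminal, match it against the current input token; if it is a non-terminal N, replace it with the RHS of M[N, lookahead] (the unique production whose predict set contains the lookahead).

Stack is shown with the top on the left.

Stack     Input        Action
-----------------------------
F $       num ; num $  output F → S F'
S F' $    num ; num $  output S → num
num F' $  num ; num $  match 'num'
F' $      ; num $      output F' → ; S F'
; S F' $  ; num $      match ';'
S F' $    num $        output S → num
num F' $  num $        match 'num'
F' $      $            output F' → ε
$         $            accept

The string is accepted.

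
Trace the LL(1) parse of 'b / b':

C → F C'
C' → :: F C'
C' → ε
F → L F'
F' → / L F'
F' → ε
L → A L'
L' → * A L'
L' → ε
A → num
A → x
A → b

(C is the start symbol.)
Stack is shown with the top on the left.

Stack         Input    Action
-----------------------------
C $           b / b $  output C → F C'
F C' $        b / b $  output F → L F'
L F' C' $     b / b $  output L → A L'
A L' F' C' $  b / b $  output A → b
b L' F' C' $  b / b $  match 'b'
L' F' C' $    / b $    output L' → ε
F' C' $       / b $    output F' → / L F'
/ L F' C' $   / b $    match '/'
L F' C' $     b $      output L → A L'
A L' F' C' $  b $      output A → b
b L' F' C' $  b $      match 'b'
L' F' C' $    $        output L' → ε
F' C' $       $        output F' → ε
C' $          $        output C' → ε
$             $        accept

The string is accepted.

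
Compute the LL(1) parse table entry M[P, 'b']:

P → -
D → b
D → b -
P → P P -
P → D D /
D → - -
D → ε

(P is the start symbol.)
P → P P -, P → D D /

To find M[P, 'b'], we find productions for P where 'b' is in the predict set (PREDICT(N → α) = (FIRST(α) \ {ε}) ∪ (FOLLOW(N) if α ⇒* ε)).

Relevant sets:
  FIRST(P) = { '-', '/', 'b' }
  FIRST(D) = { '-', 'b', ε }

P → -: PREDICT = { '-' }
P → P P -: PREDICT = { '-', '/', 'b' }
  'b' is in predict set, so this production goes in M[P, 'b']
P → D D /: PREDICT = { '-', '/', 'b' }
  'b' is in predict set, so this production goes in M[P, 'b']

M[P, 'b'] = P → P P -, P → D D /  (a multiply-defined cell — the grammar is not LL(1))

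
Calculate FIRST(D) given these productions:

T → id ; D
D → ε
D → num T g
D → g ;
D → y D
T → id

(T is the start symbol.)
{ 'g', 'num', 'y', ε }

To compute FIRST(D), examine every production with D on the left-hand side, reading each right-hand side left to right until a non-nullable symbol is reached.

From D → ε:
  - ε-production, so ε ∈ FIRST(D)
From D → num T g:
  - num is a terminal: add 'num' and stop
From D → g ;:
  - g is a terminal: add 'g' and stop
From D → y D:
  - y is a terminal: add 'y' and stop

Collecting: FIRST(D) = { 'g', 'num', 'y', ε }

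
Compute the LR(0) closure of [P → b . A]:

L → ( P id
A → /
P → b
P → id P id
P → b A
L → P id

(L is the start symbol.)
{ [A → . /], [P → b . A] }

Start with: [P → b . A]
  [P → b . A] has the dot before A: add [A → . /]
No further items can be added.

CLOSURE = { [A → . /], [P → b . A] }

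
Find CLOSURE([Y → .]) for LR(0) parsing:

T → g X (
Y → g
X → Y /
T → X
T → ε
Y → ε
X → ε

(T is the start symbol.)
To compute CLOSURE, for each item [A → α.Bβ] where B is a non-terminal, add [B → .γ] for all productions B → γ; repeat for the newly added items until nothing changes.

Start with: [Y → .]
The dot is at the end, so nothing is added.

CLOSURE = { [Y → .] }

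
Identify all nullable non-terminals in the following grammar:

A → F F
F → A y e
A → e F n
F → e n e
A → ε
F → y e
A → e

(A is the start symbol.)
{ 'A' }

ε-productions: A → ε
So A is immediately nullable.
No further non-terminal can be added: every production for the remaining non-terminals contains a terminal or a non-nullable non-terminal.
Nullable = { 'A' }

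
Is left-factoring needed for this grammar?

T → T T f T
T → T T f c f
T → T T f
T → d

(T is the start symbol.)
Left-factoring is needed when two productions for the same non-terminal
share a common prefix on the right-hand side.

Productions for T:
  T → T T f T
  T → T T f c f
  T → T T f
  T → d

Found common prefix 'T T f' in productions for T

Answer: Yes, T has productions with common prefix 'T T f'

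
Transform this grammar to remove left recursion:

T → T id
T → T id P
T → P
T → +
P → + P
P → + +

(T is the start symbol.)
T → P T'
T → + T'
T' → id T'
T' → id P T'
T' → ε
P → + P
P → + +

T is directly left-recursive. The standard transformation for
  A → A α₁ | ... | A α_m | β₁ | ... | β_n
is
  A  → β₁ A' | ... | β_n A'
  A' → α₁ A' | ... | α_m A' | ε

T → P becomes T → P T'
T → + becomes T → + T'
T → T id becomes T' → id T'
T → T id P becomes T' → id P T'
Add T' → ε

Productions for other non-terminals are unchanged:
  P → + P
  P → + +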